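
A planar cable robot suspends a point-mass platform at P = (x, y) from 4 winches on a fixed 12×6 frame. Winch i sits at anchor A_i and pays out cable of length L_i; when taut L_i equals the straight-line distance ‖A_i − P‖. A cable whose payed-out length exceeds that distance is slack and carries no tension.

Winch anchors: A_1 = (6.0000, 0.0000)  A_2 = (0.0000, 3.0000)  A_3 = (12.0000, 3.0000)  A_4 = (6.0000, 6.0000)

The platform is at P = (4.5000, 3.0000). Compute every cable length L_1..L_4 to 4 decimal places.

(3.3541, 4.5000, 7.5000, 3.3541)

L_1: Δ = A_1−P = (1.5000, -3.0000) → ‖Δ‖ = √11.2500 = 3.3541
L_2: Δ = A_2−P = (-4.5000, 0.0000) → ‖Δ‖ = √20.2500 = 4.5000
L_3: Δ = A_3−P = (7.5000, 0.0000) → ‖Δ‖ = √56.2500 = 7.5000
L_4: Δ = A_4−P = (1.5000, 3.0000) → ‖Δ‖ = √11.2500 = 3.3541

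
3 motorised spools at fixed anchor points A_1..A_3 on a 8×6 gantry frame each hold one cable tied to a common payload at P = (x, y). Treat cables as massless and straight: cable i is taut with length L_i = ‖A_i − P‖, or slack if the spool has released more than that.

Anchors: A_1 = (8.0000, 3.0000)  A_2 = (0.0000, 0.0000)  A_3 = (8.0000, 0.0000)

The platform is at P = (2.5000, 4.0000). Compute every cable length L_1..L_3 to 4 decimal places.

(5.5902, 4.7170, 6.8007)

L_1 = √((8.0000−2.5000)² + (3.0000−4.0000)²) = 5.5902
L_2 = √((0.0000−2.5000)² + (0.0000−4.0000)²) = 4.7170
L_3 = √((8.0000−2.5000)² + (0.0000−4.0000)²) = 6.8007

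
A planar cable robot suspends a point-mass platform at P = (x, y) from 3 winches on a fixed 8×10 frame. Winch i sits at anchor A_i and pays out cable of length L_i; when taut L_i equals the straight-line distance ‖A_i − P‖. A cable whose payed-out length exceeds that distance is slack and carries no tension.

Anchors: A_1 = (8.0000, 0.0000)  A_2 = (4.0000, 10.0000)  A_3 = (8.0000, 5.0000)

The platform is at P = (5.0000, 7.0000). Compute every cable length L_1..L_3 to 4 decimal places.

(7.6158, 3.1623, 3.6056)

L_1 = √((8.0000−5.0000)² + (0.0000−7.0000)²) = 7.6158
L_2 = √((4.0000−5.0000)² + (10.0000−7.0000)²) = 3.1623
L_3 = √((8.0000−5.0000)² + (5.0000−7.0000)²) = 3.6056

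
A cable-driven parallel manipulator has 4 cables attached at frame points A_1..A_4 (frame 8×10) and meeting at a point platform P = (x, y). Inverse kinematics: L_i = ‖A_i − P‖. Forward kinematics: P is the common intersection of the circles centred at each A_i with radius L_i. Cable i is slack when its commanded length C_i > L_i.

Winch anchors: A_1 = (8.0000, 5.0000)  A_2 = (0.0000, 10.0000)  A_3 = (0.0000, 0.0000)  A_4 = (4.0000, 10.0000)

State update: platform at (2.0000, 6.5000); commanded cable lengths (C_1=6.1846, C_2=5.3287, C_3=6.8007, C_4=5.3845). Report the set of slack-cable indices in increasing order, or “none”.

2, 4

cable 1: L_1 = ‖A_1−P‖ = 6.1847;  C_1 = 6.1846 → taut
cable 2: L_2 = ‖A_2−P‖ = 4.0311;  C_2 = 5.3287 → slack
cable 3: L_3 = ‖A_3−P‖ = 6.8007;  C_3 = 6.8007 → taut
cable 4: L_4 = ‖A_4−P‖ = 4.0311;  C_4 = 5.3845 → slack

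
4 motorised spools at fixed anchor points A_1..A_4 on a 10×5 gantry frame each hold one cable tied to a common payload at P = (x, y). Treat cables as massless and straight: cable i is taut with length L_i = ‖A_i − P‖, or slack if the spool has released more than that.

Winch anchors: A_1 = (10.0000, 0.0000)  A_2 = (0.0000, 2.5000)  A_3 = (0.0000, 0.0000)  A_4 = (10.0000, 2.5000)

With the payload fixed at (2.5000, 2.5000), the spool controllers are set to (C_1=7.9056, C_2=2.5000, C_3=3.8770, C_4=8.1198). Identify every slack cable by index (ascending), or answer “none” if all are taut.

i=1: geometric 7.9057 vs commanded 7.9056 ⇒ taut
i=2: geometric 2.5000 vs commanded 2.5000 ⇒ taut
i=3: geometric 3.5355 vs commanded 3.8770 ⇒ slack
i=4: geometric 7.5000 vs commanded 8.1198 ⇒ slack

3, 4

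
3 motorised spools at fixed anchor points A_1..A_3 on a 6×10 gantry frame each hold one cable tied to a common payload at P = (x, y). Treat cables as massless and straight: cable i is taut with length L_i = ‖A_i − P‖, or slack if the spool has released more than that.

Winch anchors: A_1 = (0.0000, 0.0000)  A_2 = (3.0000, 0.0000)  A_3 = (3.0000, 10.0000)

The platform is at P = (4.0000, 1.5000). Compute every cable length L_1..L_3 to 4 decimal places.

(4.2720, 1.8028, 8.5586)

L_1 = √((0.0000−4.0000)² + (0.0000−1.5000)²) = 4.2720
L_2 = √((3.0000−4.0000)² + (0.0000−1.5000)²) = 1.8028
L_3 = √((3.0000−4.0000)² + (10.0000−1.5000)²) = 8.5586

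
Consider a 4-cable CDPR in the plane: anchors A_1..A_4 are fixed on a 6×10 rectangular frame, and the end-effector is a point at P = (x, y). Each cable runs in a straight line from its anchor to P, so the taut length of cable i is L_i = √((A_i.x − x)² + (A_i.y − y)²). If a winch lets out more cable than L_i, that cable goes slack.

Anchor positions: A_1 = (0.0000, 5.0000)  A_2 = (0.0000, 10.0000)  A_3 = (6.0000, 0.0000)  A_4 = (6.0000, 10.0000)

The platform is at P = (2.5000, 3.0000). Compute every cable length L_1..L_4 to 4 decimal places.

(3.2016, 7.4330, 4.6098, 7.8262)

L_1 = √((0.0000−2.5000)² + (5.0000−3.0000)²) = 3.2016
L_2 = √((0.0000−2.5000)² + (10.0000−3.0000)²) = 7.4330
L_3 = √((6.0000−2.5000)² + (0.0000−3.0000)²) = 4.6098
L_4 = √((6.0000−2.5000)² + (10.0000−3.0000)²) = 7.8262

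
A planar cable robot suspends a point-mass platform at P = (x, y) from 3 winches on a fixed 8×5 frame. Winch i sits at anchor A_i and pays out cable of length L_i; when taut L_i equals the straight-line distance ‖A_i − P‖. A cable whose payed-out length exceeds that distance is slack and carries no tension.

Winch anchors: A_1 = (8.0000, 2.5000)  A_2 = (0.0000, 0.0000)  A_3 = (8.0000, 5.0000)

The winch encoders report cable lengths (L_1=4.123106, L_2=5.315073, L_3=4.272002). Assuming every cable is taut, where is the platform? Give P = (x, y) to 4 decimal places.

(4.0000, 3.5000)

expand ‖A_i−P‖²=L_i² and subtract eq 1 (q_i ≔ ‖A_i‖²−L_i²)
q_1 = 64.0000+6.2500−17.0000 = 53.2500
eq1−eq2 → [16.0000  5.0000]·P = 81.5000
eq1−eq3 → [0.0000  -5.0000]·P = -17.5000
2×2 solve → P = (4.0000, 3.5000)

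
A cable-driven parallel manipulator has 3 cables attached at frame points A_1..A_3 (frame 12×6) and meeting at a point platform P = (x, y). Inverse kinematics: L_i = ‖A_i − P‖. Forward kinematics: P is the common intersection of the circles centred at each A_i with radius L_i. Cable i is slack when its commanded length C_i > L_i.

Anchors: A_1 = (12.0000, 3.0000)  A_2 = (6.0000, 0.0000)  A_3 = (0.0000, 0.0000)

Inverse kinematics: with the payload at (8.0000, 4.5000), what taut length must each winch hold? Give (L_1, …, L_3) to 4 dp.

(4.2720, 4.9244, 9.1788)

L_1 = √((12.0000−8.0000)² + (3.0000−4.5000)²) = 4.2720
L_2 = √((6.0000−8.0000)² + (0.0000−4.5000)²) = 4.9244
L_3 = √((0.0000−8.0000)² + (0.0000−4.5000)²) = 9.1788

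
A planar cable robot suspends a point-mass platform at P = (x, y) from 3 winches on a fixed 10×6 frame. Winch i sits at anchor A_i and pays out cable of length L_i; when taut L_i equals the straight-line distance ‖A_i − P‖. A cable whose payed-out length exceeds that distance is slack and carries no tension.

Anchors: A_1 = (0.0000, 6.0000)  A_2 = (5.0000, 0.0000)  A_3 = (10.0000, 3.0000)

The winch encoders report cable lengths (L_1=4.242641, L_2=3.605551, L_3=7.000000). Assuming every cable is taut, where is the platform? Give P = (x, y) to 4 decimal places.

expand ‖A_i−P‖²=L_i² and subtract eq 1 (c_i ≔ ‖A_i‖²−L_i²)
c_1 = 0.0000+36.0000−18.0000 = 18.0000
eq1−eq2 → [-10.0000  12.0000]·P = 6.0000
eq1−eq3 → [-20.0000  6.0000]·P = -42.0000
2×2 solve → P = (3.0000, 3.0000)

(3.0000, 3.0000)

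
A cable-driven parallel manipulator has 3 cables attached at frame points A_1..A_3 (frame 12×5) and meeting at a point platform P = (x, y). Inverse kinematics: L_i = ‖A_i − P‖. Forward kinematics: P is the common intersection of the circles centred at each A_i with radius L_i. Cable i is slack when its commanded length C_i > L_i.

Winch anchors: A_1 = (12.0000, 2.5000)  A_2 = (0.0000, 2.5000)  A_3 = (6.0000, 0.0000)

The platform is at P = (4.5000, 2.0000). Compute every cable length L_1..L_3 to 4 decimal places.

(7.5166, 4.5277, 2.5000)

cable 1: Δx=7.5000, Δy=0.5000; L_1 = √(Δx²+Δy²) = 7.5166
cable 2: Δx=-4.5000, Δy=0.5000; L_2 = √(Δx²+Δy²) = 4.5277
cable 3: Δx=1.5000, Δy=-2.0000; L_3 = √(Δx²+Δy²) = 2.5000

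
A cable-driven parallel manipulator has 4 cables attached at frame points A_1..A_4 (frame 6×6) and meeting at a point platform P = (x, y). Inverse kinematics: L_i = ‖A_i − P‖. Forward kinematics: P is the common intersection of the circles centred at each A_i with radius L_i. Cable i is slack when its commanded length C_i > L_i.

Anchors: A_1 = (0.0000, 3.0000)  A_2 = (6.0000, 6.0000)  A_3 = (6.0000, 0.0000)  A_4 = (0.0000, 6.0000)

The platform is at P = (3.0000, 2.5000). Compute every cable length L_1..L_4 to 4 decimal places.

L_1: Δ = A_1−P = (-3.0000, 0.5000) → ‖Δ‖ = √9.2500 = 3.0414
L_2: Δ = A_2−P = (3.0000, 3.5000) → ‖Δ‖ = √21.2500 = 4.6098
L_3: Δ = A_3−P = (3.0000, -2.5000) → ‖Δ‖ = √15.2500 = 3.9051
L_4: Δ = A_4−P = (-3.0000, 3.5000) → ‖Δ‖ = √21.2500 = 4.6098

(3.0414, 4.6098, 3.9051, 4.6098)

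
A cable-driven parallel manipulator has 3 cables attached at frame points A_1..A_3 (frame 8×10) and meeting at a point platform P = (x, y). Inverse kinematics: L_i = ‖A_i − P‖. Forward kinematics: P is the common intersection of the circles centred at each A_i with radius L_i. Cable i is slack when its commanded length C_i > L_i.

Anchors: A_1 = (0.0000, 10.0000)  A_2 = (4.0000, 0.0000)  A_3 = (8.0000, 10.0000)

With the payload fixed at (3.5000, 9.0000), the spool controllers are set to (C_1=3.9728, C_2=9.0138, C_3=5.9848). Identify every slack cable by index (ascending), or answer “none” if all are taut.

cable 1: √((-3.5000)²+(1.0000)²)=3.6401, C_1=3.9728: slack
cable 2: √((0.5000)²+(-9.0000)²)=9.0139, C_2=9.0138: taut
cable 3: √((4.5000)²+(1.0000)²)=4.6098, C_3=5.9848: slack

1, 3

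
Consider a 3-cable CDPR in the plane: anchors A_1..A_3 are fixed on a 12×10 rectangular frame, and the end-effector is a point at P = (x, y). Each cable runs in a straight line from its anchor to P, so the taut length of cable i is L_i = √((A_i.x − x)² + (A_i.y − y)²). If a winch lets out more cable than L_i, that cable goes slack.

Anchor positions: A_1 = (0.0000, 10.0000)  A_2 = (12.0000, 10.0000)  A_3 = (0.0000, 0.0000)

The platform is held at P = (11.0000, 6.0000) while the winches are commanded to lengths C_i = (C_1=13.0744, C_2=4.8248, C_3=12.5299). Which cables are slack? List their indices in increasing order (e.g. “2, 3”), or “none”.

cable 1: L_1 = ‖A_1−P‖ = 11.7047;  C_1 = 13.0744 → slack
cable 2: L_2 = ‖A_2−P‖ = 4.1231;  C_2 = 4.8248 → slack
cable 3: L_3 = ‖A_3−P‖ = 12.5300;  C_3 = 12.5299 → taut

1, 2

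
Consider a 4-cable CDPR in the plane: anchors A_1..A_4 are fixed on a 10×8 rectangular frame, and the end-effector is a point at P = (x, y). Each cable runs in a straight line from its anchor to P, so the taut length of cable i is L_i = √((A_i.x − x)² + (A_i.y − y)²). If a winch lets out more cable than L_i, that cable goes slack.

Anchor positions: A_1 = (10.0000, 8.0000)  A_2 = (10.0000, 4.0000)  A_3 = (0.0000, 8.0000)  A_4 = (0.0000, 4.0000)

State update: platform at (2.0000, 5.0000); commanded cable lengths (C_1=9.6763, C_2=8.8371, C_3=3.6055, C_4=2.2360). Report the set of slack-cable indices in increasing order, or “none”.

cable 1: √((8.0000)²+(3.0000)²)=8.5440, C_1=9.6763: slack
cable 2: √((8.0000)²+(-1.0000)²)=8.0623, C_2=8.8371: slack
cable 3: √((-2.0000)²+(3.0000)²)=3.6056, C_3=3.6055: taut
cable 4: √((-2.0000)²+(-1.0000)²)=2.2361, C_4=2.2360: taut

1, 2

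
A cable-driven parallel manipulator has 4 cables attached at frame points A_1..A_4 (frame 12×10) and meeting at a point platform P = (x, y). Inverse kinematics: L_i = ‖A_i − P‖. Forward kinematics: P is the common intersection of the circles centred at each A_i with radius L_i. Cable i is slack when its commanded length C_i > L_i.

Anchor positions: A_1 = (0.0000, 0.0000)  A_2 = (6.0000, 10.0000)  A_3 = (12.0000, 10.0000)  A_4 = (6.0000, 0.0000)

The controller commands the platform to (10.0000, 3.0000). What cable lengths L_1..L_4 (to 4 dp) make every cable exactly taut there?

(10.4403, 8.0623, 7.2801, 5.0000)

cable 1: Δx=-10.0000, Δy=-3.0000; L_1 = √(Δx²+Δy²) = 10.4403
cable 2: Δx=-4.0000, Δy=7.0000; L_2 = √(Δx²+Δy²) = 8.0623
cable 3: Δx=2.0000, Δy=7.0000; L_3 = √(Δx²+Δy²) = 7.2801
cable 4: Δx=-4.0000, Δy=-3.0000; L_4 = √(Δx²+Δy²) = 5.0000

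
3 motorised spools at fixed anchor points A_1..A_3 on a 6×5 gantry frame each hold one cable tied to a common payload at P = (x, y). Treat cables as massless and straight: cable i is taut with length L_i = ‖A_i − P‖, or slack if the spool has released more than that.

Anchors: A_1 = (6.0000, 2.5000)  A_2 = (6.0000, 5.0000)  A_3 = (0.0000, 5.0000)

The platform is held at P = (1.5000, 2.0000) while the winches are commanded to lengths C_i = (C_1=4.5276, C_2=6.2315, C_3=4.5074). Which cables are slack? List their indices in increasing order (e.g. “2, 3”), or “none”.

i=1: geometric 4.5277 vs commanded 4.5276 ⇒ taut
i=2: geometric 5.4083 vs commanded 6.2315 ⇒ slack
i=3: geometric 3.3541 vs commanded 4.5074 ⇒ slack

2, 3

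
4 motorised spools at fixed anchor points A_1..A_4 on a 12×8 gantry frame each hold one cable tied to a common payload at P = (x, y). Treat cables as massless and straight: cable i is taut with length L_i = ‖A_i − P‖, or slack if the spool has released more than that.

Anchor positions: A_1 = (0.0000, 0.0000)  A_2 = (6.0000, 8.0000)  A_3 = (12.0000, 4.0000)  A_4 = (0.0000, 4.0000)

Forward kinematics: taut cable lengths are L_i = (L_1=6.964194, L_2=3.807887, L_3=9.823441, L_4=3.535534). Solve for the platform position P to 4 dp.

(2.5000, 6.5000)

expand ‖A_i−P‖²=L_i² and subtract eq 1 (k_i ≔ ‖A_i‖²−L_i²)
k_1 = 0.0000+0.0000−48.5000 = -48.5000
eq1−eq2 → [-12.0000  -16.0000]·P = -134.0000
eq1−eq3 → [-24.0000  -8.0000]·P = -112.0000
eq1−eq4 → [0.0000  -8.0000]·P = -52.0000
2×2 solve → P = (2.5000, 6.5000)
check cable 4: ‖A_4−P‖² = 12.5000 ≈ L_4² = 12.5000 ✓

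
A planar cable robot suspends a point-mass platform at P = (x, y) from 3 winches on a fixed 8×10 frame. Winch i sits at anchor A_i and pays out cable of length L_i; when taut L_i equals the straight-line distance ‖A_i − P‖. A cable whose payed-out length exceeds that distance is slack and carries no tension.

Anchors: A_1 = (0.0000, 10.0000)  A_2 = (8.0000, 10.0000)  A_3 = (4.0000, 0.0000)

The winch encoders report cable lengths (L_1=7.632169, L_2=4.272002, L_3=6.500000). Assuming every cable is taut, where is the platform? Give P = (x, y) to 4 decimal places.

(6.5000, 6.0000)

expand ‖A_i−P‖²=L_i² and subtract eq 1 (q_i ≔ ‖A_i‖²−L_i²)
q_1 = 0.0000+100.0000−58.2500 = 41.7500
eq1−eq2 → [-16.0000  0.0000]·P = -104.0000
eq1−eq3 → [-8.0000  20.0000]·P = 68.0000
2×2 solve → P = (6.5000, 6.0000)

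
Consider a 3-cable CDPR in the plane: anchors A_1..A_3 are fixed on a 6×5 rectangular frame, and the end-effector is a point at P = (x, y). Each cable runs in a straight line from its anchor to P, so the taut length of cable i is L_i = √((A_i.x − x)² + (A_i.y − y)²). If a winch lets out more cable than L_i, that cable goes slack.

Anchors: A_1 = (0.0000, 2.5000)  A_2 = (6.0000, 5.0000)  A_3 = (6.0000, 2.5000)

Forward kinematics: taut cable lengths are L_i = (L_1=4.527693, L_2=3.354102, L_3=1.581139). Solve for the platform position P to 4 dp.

(4.5000, 2.0000)

each cable: (A_i−P)·(A_i−P) = L_i²; let c_i = ‖A_i‖²−L_i²
c_1 = 0.0000+6.2500−20.5000 = -14.2500
row 1: -12.0000x − 5.0000y = -64.0000  (c_2=49.7500)
row 2: -12.0000x + 0.0000y = -54.0000  (c_3=39.7500)
Cramer on rows 1–2 → x = 4.5000, y = 2.0000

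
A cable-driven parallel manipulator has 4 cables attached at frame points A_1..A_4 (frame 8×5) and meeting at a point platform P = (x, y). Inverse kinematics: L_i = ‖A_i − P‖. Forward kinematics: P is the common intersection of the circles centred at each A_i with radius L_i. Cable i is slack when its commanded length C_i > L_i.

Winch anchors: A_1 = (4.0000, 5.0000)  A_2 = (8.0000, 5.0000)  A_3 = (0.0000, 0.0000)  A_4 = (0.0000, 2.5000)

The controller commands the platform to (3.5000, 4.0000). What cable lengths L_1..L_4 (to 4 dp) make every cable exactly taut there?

(1.1180, 4.6098, 5.3151, 3.8079)

L_1: Δ = A_1−P = (0.5000, 1.0000) → ‖Δ‖ = √1.2500 = 1.1180
L_2: Δ = A_2−P = (4.5000, 1.0000) → ‖Δ‖ = √21.2500 = 4.6098
L_3: Δ = A_3−P = (-3.5000, -4.0000) → ‖Δ‖ = √28.2500 = 5.3151
L_4: Δ = A_4−P = (-3.5000, -1.5000) → ‖Δ‖ = √14.5000 = 3.8079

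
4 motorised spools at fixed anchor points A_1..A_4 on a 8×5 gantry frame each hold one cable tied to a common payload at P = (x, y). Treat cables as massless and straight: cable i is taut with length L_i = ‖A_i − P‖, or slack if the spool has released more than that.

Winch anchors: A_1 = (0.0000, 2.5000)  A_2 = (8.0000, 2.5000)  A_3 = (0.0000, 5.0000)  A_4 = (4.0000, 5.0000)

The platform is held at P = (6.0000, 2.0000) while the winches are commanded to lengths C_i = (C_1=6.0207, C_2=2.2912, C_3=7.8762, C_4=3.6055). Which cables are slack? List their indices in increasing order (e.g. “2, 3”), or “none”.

cable 1: L_1 = ‖A_1−P‖ = 6.0208;  C_1 = 6.0207 → taut
cable 2: L_2 = ‖A_2−P‖ = 2.0616;  C_2 = 2.2912 → slack
cable 3: L_3 = ‖A_3−P‖ = 6.7082;  C_3 = 7.8762 → slack
cable 4: L_4 = ‖A_4−P‖ = 3.6056;  C_4 = 3.6055 → taut

2, 3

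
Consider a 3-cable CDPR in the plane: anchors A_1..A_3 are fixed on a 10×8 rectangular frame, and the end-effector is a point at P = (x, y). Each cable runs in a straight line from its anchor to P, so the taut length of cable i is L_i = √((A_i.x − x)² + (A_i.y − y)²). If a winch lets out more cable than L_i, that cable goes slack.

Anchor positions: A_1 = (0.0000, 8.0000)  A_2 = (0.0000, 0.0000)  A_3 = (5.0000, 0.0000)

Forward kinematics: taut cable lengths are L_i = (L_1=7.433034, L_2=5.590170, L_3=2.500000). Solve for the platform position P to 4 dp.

(5.0000, 2.5000)

expand ‖A_i−P‖²=L_i² and subtract eq 1 (q_i ≔ ‖A_i‖²−L_i²)
q_1 = 0.0000+64.0000−55.2500 = 8.7500
eq1−eq2 → [0.0000  16.0000]·P = 40.0000
eq1−eq3 → [-10.0000  16.0000]·P = -10.0000
2×2 solve → P = (5.0000, 2.5000)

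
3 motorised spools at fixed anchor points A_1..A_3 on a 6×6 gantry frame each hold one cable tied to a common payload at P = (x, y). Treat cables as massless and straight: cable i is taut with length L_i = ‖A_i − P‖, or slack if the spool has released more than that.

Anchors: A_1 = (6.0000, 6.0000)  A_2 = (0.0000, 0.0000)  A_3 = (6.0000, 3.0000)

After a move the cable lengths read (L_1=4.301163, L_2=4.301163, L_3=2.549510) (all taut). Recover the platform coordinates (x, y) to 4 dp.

(3.5000, 2.5000)

circle eqns → linear via eq_j − eq_1; set c_j = A_j·A_j − L_j²
c_1 = 36.0000+36.0000−18.5000 = 53.5000
12.0000·x + 12.0000·y = c_1−c_2 = 72.0000
0.0000·x + 6.0000·y = c_1−c_3 = 15.0000
solve first two rows → x=3.5000, y=2.5000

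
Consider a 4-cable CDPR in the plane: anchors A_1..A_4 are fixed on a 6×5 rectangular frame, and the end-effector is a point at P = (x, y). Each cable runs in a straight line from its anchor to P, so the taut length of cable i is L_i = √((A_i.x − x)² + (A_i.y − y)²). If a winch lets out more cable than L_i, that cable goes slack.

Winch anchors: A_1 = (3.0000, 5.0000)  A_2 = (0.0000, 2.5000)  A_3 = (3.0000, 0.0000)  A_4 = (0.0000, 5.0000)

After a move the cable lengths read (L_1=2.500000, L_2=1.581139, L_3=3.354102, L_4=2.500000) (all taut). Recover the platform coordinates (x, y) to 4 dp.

(1.5000, 3.0000)

circle eqns → linear via eq_j − eq_1; set c_j = A_j·A_j − L_j²
c_1 = 9.0000+25.0000−6.2500 = 27.7500
6.0000·x + 5.0000·y = c_1−c_2 = 24.0000
0.0000·x + 10.0000·y = c_1−c_3 = 30.0000
6.0000·x + 0.0000·y = c_1−c_4 = 9.0000
solve first two rows → x=1.5000, y=3.0000
check cable 4: ‖A_4−P‖² = 6.2500 ≈ L_4² = 6.2500 ✓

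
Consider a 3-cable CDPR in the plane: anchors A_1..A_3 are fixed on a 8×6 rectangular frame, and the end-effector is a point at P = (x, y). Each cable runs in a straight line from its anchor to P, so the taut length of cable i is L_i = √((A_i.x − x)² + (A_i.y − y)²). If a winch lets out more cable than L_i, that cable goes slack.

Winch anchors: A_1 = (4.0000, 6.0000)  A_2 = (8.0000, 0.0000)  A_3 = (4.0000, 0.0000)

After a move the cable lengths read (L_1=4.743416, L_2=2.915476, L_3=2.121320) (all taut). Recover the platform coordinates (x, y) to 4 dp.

(5.5000, 1.5000)

circle eqns → linear via eq_j − eq_1; set k_j = A_j·A_j − L_j²
k_1 = 16.0000+36.0000−22.5000 = 29.5000
-8.0000·x + 12.0000·y = k_1−k_2 = -26.0000
0.0000·x + 12.0000·y = k_1−k_3 = 18.0000
solve first two rows → x=5.5000, y=1.5000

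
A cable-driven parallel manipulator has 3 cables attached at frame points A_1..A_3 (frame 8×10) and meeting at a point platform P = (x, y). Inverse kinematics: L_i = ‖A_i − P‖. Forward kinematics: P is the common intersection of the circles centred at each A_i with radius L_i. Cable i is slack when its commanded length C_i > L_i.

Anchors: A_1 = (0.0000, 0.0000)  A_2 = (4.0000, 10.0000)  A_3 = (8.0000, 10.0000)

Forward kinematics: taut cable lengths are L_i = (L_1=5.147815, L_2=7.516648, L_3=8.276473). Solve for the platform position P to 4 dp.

expand ‖A_i−P‖²=L_i² and subtract eq 1 (c_i ≔ ‖A_i‖²−L_i²)
c_1 = 0.0000+0.0000−26.5000 = -26.5000
eq1−eq2 → [-8.0000  -20.0000]·P = -86.0000
eq1−eq3 → [-16.0000  -20.0000]·P = -122.0000
2×2 solve → P = (4.5000, 2.5000)

(4.5000, 2.5000)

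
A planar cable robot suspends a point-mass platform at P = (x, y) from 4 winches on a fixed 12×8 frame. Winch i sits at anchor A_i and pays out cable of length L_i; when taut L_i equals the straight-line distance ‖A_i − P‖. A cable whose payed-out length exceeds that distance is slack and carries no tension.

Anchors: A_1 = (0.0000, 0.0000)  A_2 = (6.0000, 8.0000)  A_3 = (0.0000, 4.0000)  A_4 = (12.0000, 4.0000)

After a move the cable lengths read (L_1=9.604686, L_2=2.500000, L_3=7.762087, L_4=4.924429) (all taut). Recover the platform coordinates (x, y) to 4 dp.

(7.5000, 6.0000)

circle eqns → linear via eq_j − eq_1; set c_j = A_j·A_j − L_j²
c_1 = 0.0000+0.0000−92.2500 = -92.2500
-12.0000·x − 16.0000·y = c_1−c_2 = -186.0000
0.0000·x − 8.0000·y = c_1−c_3 = -48.0000
-24.0000·x − 8.0000·y = c_1−c_4 = -228.0000
solve first two rows → x=7.5000, y=6.0000
check cable 4: ‖A_4−P‖² = 24.2500 ≈ L_4² = 24.2500 ✓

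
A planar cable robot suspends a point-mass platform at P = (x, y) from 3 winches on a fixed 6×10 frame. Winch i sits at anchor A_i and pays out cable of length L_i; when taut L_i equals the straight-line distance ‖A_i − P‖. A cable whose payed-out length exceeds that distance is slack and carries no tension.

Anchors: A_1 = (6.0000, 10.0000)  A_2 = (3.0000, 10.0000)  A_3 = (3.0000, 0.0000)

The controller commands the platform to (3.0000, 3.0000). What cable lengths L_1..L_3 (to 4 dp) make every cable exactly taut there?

(7.6158, 7.0000, 3.0000)

L_1 = √((6.0000−3.0000)² + (10.0000−3.0000)²) = 7.6158
L_2 = √((3.0000−3.0000)² + (10.0000−3.0000)²) = 7.0000
L_3 = √((3.0000−3.0000)² + (0.0000−3.0000)²) = 3.0000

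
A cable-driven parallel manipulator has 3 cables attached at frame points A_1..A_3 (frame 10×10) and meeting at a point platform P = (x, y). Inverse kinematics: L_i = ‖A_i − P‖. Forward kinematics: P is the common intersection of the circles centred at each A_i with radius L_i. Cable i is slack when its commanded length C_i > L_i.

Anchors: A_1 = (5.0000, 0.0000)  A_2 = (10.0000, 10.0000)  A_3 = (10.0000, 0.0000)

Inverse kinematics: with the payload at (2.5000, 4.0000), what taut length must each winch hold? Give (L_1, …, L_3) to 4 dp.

cable 1: Δx=2.5000, Δy=-4.0000; L_1 = √(Δx²+Δy²) = 4.7170
cable 2: Δx=7.5000, Δy=6.0000; L_2 = √(Δx²+Δy²) = 9.6047
cable 3: Δx=7.5000, Δy=-4.0000; L_3 = √(Δx²+Δy²) = 8.5000

(4.7170, 9.6047, 8.5000)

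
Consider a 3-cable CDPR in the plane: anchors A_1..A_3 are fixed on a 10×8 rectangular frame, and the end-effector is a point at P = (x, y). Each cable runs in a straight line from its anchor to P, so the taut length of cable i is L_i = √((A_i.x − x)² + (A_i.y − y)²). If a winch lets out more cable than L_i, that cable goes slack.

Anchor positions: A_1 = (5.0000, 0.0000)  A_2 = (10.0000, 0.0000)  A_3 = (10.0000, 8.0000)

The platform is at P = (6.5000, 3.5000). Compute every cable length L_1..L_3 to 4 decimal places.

cable 1: Δx=-1.5000, Δy=-3.5000; L_1 = √(Δx²+Δy²) = 3.8079
cable 2: Δx=3.5000, Δy=-3.5000; L_2 = √(Δx²+Δy²) = 4.9497
cable 3: Δx=3.5000, Δy=4.5000; L_3 = √(Δx²+Δy²) = 5.7009

(3.8079, 4.9497, 5.7009)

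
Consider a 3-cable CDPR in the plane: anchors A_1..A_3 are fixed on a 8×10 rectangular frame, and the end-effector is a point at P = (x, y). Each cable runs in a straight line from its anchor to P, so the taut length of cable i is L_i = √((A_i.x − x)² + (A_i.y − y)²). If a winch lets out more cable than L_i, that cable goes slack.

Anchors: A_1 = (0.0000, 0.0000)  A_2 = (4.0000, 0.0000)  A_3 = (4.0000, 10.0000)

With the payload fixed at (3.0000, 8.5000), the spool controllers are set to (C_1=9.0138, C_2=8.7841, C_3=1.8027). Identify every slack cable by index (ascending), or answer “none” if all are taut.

cable 1: L_1 = ‖A_1−P‖ = 9.0139;  C_1 = 9.0138 → taut
cable 2: L_2 = ‖A_2−P‖ = 8.5586;  C_2 = 8.7841 → slack
cable 3: L_3 = ‖A_3−P‖ = 1.8028;  C_3 = 1.8027 → taut

2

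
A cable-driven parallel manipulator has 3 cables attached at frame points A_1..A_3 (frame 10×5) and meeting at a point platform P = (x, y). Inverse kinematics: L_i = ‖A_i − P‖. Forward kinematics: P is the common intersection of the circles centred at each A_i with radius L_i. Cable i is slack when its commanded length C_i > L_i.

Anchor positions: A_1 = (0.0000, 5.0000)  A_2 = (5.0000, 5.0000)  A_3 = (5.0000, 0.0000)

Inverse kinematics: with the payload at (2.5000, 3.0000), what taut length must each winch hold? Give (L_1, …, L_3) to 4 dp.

L_1 = √((0.0000−2.5000)² + (5.0000−3.0000)²) = 3.2016
L_2 = √((5.0000−2.5000)² + (5.0000−3.0000)²) = 3.2016
L_3 = √((5.0000−2.5000)² + (0.0000−3.0000)²) = 3.9051

(3.2016, 3.2016, 3.9051)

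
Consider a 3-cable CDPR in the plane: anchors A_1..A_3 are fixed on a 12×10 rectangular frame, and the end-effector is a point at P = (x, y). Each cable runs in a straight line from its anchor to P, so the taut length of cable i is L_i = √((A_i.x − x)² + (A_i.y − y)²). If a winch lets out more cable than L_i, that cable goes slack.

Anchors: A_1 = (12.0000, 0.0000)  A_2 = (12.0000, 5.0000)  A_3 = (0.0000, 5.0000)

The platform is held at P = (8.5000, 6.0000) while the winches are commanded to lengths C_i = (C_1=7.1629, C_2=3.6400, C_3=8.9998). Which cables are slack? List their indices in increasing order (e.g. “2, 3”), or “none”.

i=1: geometric 6.9462 vs commanded 7.1629 ⇒ slack
i=2: geometric 3.6401 vs commanded 3.6400 ⇒ taut
i=3: geometric 8.5586 vs commanded 8.9998 ⇒ slack

1, 3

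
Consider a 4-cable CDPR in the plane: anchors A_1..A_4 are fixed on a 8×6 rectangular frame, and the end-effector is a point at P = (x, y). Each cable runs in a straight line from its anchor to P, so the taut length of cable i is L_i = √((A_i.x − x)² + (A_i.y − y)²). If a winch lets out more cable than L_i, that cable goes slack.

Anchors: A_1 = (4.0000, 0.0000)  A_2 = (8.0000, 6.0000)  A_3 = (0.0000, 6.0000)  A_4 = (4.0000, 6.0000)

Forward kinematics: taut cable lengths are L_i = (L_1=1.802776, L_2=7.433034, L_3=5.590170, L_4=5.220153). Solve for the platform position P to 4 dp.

circle eqns → linear via eq_j − eq_1; set q_j = A_j·A_j − L_j²
q_1 = 16.0000+0.0000−3.2500 = 12.7500
-8.0000·x − 12.0000·y = q_1−q_2 = -32.0000
8.0000·x − 12.0000·y = q_1−q_3 = 8.0000
0.0000·x − 12.0000·y = q_1−q_4 = -12.0000
solve first two rows → x=2.5000, y=1.0000
check cable 4: ‖A_4−P‖² = 27.2500 ≈ L_4² = 27.2500 ✓

(2.5000, 1.0000)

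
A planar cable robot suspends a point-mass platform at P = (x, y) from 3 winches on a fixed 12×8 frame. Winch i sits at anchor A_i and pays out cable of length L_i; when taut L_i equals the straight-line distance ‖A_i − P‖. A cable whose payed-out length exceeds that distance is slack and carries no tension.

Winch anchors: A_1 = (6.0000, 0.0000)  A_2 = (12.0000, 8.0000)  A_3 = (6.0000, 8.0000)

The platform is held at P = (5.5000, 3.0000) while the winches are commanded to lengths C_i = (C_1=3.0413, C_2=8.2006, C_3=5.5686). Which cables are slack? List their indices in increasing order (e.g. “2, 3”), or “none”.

cable 1: L_1 = ‖A_1−P‖ = 3.0414;  C_1 = 3.0413 → taut
cable 2: L_2 = ‖A_2−P‖ = 8.2006;  C_2 = 8.2006 → taut
cable 3: L_3 = ‖A_3−P‖ = 5.0249;  C_3 = 5.5686 → slack

3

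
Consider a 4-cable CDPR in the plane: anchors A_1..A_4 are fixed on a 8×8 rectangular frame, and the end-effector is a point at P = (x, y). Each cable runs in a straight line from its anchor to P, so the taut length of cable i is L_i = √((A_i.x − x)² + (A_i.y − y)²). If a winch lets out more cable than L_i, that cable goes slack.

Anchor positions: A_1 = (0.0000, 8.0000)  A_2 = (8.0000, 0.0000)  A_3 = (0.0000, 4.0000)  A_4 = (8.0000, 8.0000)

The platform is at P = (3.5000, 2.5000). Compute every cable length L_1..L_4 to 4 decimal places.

(6.5192, 5.1478, 3.8079, 7.1063)

L_1: Δ = A_1−P = (-3.5000, 5.5000) → ‖Δ‖ = √42.5000 = 6.5192
L_2: Δ = A_2−P = (4.5000, -2.5000) → ‖Δ‖ = √26.5000 = 5.1478
L_3: Δ = A_3−P = (-3.5000, 1.5000) → ‖Δ‖ = √14.5000 = 3.8079
L_4: Δ = A_4−P = (4.5000, 5.5000) → ‖Δ‖ = √50.5000 = 7.1063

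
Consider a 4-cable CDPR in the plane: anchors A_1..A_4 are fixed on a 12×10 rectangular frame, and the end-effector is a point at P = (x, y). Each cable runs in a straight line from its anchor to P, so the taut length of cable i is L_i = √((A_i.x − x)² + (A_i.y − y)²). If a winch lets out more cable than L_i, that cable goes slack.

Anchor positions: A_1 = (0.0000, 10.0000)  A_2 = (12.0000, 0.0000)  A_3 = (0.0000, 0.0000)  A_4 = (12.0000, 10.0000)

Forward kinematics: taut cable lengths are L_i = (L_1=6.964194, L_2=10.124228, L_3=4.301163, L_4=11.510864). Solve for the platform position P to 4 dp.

(2.5000, 3.5000)

circle eqns → linear via eq_j − eq_1; set c_j = A_j·A_j − L_j²
c_1 = 0.0000+100.0000−48.5000 = 51.5000
-24.0000·x + 20.0000·y = c_1−c_2 = 10.0000
0.0000·x + 20.0000·y = c_1−c_3 = 70.0000
-24.0000·x + 0.0000·y = c_1−c_4 = -60.0000
solve first two rows → x=2.5000, y=3.5000
check cable 4: ‖A_4−P‖² = 132.5000 ≈ L_4² = 132.5000 ✓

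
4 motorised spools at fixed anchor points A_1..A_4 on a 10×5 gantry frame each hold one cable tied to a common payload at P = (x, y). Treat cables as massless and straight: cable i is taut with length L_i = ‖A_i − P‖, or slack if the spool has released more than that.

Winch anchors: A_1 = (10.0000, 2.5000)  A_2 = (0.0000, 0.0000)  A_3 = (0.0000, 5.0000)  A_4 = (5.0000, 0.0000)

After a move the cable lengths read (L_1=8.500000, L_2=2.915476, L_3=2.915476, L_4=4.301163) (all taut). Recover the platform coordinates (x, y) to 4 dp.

each cable: (A_i−P)·(A_i−P) = L_i²; let k_i = ‖A_i‖²−L_i²
k_1 = 100.0000+6.2500−72.2500 = 34.0000
row 1: 20.0000x + 5.0000y = 42.5000  (k_2=-8.5000)
row 2: 20.0000x − 5.0000y = 17.5000  (k_3=16.5000)
row 3: 10.0000x + 5.0000y = 27.5000  (k_4=6.5000)
Cramer on rows 1–2 → x = 1.5000, y = 2.5000
check cable 4: ‖A_4−P‖² = 18.5000 ≈ L_4² = 18.5000 ✓

(1.5000, 2.5000)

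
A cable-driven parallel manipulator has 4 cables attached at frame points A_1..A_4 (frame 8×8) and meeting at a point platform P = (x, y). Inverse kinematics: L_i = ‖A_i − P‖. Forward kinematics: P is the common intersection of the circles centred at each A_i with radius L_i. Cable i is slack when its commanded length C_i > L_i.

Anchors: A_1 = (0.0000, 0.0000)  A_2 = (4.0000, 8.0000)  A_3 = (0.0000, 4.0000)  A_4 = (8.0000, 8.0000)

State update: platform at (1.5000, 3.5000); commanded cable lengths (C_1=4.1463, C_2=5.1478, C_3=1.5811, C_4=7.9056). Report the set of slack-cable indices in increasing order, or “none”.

1

cable 1: √((-1.5000)²+(-3.5000)²)=3.8079, C_1=4.1463: slack
cable 2: √((2.5000)²+(4.5000)²)=5.1478, C_2=5.1478: taut
cable 3: √((-1.5000)²+(0.5000)²)=1.5811, C_3=1.5811: taut
cable 4: √((6.5000)²+(4.5000)²)=7.9057, C_4=7.9056: taut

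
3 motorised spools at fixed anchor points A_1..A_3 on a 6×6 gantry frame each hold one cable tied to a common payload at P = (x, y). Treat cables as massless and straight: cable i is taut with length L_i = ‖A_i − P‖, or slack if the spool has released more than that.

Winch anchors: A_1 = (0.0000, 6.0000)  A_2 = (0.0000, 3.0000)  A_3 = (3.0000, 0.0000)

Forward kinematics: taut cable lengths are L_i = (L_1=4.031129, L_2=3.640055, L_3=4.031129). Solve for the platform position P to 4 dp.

(3.5000, 4.0000)

circle eqns → linear via eq_j − eq_1; set q_j = A_j·A_j − L_j²
q_1 = 0.0000+36.0000−16.2500 = 19.7500
0.0000·x + 6.0000·y = q_1−q_2 = 24.0000
-6.0000·x + 12.0000·y = q_1−q_3 = 27.0000
solve first two rows → x=3.5000, y=4.0000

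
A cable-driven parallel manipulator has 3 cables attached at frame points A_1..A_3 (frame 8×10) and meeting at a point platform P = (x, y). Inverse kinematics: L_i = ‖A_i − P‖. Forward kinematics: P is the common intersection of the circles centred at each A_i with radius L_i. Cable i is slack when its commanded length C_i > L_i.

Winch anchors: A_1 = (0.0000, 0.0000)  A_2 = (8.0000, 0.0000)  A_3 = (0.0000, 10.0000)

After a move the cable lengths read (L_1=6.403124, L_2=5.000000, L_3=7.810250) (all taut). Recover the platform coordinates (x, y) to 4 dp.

circle eqns → linear via eq_j − eq_1; set c_j = A_j·A_j − L_j²
c_1 = 0.0000+0.0000−41.0000 = -41.0000
-16.0000·x + 0.0000·y = c_1−c_2 = -80.0000
0.0000·x − 20.0000·y = c_1−c_3 = -80.0000
solve first two rows → x=5.0000, y=4.0000

(5.0000, 4.0000)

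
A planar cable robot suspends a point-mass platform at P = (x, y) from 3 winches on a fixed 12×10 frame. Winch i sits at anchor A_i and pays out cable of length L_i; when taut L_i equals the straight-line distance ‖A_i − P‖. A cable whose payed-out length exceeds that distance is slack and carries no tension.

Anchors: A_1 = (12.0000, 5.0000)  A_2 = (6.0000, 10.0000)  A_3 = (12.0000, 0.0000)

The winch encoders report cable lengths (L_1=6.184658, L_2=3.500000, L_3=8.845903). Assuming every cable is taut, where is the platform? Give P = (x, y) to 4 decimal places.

each cable: (A_i−P)·(A_i−P) = L_i²; let c_i = ‖A_i‖²−L_i²
c_1 = 144.0000+25.0000−38.2500 = 130.7500
row 1: 12.0000x − 10.0000y = 7.0000  (c_2=123.7500)
row 2: 0.0000x + 10.0000y = 65.0000  (c_3=65.7500)
Cramer on rows 1–2 → x = 6.0000, y = 6.5000

(6.0000, 6.5000)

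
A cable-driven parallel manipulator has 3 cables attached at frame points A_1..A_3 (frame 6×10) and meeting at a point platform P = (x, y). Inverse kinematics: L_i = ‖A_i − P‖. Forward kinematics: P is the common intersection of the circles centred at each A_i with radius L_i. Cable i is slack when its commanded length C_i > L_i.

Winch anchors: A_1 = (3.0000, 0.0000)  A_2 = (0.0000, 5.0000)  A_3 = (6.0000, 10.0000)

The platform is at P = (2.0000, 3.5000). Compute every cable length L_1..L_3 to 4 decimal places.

(3.6401, 2.5000, 7.6322)

L_1 = √((3.0000−2.0000)² + (0.0000−3.5000)²) = 3.6401
L_2 = √((0.0000−2.0000)² + (5.0000−3.5000)²) = 2.5000
L_3 = √((6.0000−2.0000)² + (10.0000−3.5000)²) = 7.6322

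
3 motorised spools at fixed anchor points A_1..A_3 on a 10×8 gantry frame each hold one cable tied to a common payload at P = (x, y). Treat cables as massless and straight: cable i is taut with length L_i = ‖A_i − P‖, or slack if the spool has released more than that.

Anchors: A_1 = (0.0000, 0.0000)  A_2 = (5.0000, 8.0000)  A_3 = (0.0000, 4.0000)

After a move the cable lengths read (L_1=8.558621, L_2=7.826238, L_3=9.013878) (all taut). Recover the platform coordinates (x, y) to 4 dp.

expand ‖A_i−P‖²=L_i² and subtract eq 1 (k_i ≔ ‖A_i‖²−L_i²)
k_1 = 0.0000+0.0000−73.2500 = -73.2500
eq1−eq2 → [-10.0000  -16.0000]·P = -101.0000
eq1−eq3 → [0.0000  -8.0000]·P = -8.0000
2×2 solve → P = (8.5000, 1.0000)

(8.5000, 1.0000)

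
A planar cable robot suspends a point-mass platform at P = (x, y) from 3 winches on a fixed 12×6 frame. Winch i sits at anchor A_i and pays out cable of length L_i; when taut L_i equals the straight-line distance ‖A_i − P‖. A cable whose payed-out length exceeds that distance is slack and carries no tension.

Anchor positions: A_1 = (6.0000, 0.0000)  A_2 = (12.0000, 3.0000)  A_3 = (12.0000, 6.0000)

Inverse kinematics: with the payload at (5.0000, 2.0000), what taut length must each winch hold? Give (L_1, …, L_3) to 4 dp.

cable 1: Δx=1.0000, Δy=-2.0000; L_1 = √(Δx²+Δy²) = 2.2361
cable 2: Δx=7.0000, Δy=1.0000; L_2 = √(Δx²+Δy²) = 7.0711
cable 3: Δx=7.0000, Δy=4.0000; L_3 = √(Δx²+Δy²) = 8.0623

(2.2361, 7.0711, 8.0623)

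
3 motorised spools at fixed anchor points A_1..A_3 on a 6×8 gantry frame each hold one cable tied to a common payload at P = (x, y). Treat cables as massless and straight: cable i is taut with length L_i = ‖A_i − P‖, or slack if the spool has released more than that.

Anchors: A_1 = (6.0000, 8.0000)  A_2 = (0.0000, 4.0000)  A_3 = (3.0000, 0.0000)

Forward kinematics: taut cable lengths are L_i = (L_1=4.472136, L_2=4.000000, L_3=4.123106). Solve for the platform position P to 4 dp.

each cable: (A_i−P)·(A_i−P) = L_i²; let c_i = ‖A_i‖²−L_i²
c_1 = 36.0000+64.0000−20.0000 = 80.0000
row 1: 12.0000x + 8.0000y = 80.0000  (c_2=0.0000)
row 2: 6.0000x + 16.0000y = 88.0000  (c_3=-8.0000)
Cramer on rows 1–2 → x = 4.0000, y = 4.0000

(4.0000, 4.0000)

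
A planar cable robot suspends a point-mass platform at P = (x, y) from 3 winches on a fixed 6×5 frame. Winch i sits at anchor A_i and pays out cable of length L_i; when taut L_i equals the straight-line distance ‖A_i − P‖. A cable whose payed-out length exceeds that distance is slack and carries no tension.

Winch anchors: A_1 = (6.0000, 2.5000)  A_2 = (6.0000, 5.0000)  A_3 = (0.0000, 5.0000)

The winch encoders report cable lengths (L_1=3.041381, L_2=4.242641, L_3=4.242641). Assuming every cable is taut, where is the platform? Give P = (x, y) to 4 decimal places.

(3.0000, 2.0000)

expand ‖A_i−P‖²=L_i² and subtract eq 1 (q_i ≔ ‖A_i‖²−L_i²)
q_1 = 36.0000+6.2500−9.2500 = 33.0000
eq1−eq2 → [0.0000  -5.0000]·P = -10.0000
eq1−eq3 → [12.0000  -5.0000]·P = 26.0000
2×2 solve → P = (3.0000, 2.0000)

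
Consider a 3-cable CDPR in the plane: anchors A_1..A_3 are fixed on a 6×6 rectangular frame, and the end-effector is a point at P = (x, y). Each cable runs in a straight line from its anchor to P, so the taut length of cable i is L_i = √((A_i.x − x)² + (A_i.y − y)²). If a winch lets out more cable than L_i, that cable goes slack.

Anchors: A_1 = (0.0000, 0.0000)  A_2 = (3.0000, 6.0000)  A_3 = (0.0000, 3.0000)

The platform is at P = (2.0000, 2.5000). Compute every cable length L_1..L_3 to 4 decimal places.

L_1 = √((0.0000−2.0000)² + (0.0000−2.5000)²) = 3.2016
L_2 = √((3.0000−2.0000)² + (6.0000−2.5000)²) = 3.6401
L_3 = √((0.0000−2.0000)² + (3.0000−2.5000)²) = 2.0616

(3.2016, 3.6401, 2.0616)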